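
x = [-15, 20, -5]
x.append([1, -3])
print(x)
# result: [-15, 20, -5, [1, -3]]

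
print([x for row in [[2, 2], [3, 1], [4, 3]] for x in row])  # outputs [2, 2, 3, 1, 4, 3]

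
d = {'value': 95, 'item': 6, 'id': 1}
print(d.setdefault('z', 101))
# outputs 101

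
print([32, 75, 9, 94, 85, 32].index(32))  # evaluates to 0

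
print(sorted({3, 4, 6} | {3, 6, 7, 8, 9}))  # [3, 4, 6, 7, 8, 9]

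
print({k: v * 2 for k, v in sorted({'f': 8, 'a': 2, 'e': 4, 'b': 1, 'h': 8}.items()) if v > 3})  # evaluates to {'e': 8, 'f': 16, 'h': 16}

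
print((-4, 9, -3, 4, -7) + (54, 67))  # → (-4, 9, -3, 4, -7, 54, 67)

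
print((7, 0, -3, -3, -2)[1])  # 0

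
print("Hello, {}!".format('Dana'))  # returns Hello, Dana!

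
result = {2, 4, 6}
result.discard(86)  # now {2, 4, 6}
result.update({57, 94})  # {2, 4, 6, 57, 94}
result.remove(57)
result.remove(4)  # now {2, 6, 94}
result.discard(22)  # {2, 6, 94}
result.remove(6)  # {2, 94}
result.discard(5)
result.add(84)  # {2, 84, 94}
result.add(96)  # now {2, 84, 94, 96}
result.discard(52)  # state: {2, 84, 94, 96}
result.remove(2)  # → {84, 94, 96}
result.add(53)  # {53, 84, 94, 96}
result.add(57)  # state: {53, 57, 84, 94, 96}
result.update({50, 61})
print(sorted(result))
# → [50, 53, 57, 61, 84, 94, 96]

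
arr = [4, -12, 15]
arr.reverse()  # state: [15, -12, 4]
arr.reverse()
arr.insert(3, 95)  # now [4, -12, 15, 95]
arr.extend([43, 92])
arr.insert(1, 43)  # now [4, 43, -12, 15, 95, 43, 92]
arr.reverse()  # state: [92, 43, 95, 15, -12, 43, 4]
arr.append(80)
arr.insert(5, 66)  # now [92, 43, 95, 15, -12, 66, 43, 4, 80]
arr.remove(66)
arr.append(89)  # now [92, 43, 95, 15, -12, 43, 4, 80, 89]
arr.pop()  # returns 89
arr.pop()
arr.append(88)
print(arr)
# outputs [92, 43, 95, 15, -12, 43, 4, 88]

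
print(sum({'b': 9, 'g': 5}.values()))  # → 14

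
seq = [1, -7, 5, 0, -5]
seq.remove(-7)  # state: [1, 5, 0, -5]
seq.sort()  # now [-5, 0, 1, 5]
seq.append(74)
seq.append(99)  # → [-5, 0, 1, 5, 74, 99]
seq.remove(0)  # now [-5, 1, 5, 74, 99]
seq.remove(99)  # [-5, 1, 5, 74]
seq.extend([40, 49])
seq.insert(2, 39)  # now [-5, 1, 39, 5, 74, 40, 49]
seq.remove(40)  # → [-5, 1, 39, 5, 74, 49]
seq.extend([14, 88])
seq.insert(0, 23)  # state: [23, -5, 1, 39, 5, 74, 49, 14, 88]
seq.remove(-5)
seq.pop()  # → 88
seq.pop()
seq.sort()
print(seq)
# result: [1, 5, 23, 39, 49, 74]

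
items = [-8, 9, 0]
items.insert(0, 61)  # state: [61, -8, 9, 0]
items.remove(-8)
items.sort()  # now [0, 9, 61]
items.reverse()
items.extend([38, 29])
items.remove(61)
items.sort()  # [0, 9, 29, 38]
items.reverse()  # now [38, 29, 9, 0]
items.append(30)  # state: [38, 29, 9, 0, 30]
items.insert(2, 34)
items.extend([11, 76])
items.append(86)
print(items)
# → [38, 29, 34, 9, 0, 30, 11, 76, 86]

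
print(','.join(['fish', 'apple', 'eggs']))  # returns fish,apple,eggs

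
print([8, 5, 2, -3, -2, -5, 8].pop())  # 8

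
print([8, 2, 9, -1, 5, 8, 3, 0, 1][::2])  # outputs [8, 9, 5, 3, 1]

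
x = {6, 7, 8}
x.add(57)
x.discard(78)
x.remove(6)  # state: {7, 8, 57}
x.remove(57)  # {7, 8}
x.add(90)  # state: {7, 8, 90}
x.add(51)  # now {7, 8, 51, 90}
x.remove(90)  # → {7, 8, 51}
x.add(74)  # {7, 8, 51, 74}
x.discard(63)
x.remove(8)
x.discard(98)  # {7, 51, 74}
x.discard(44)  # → {7, 51, 74}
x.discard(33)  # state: {7, 51, 74}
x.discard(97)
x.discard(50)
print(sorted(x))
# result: [7, 51, 74]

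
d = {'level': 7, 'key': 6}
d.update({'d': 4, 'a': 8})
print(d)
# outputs {'level': 7, 'key': 6, 'd': 4, 'a': 8}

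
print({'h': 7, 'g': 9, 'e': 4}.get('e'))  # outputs 4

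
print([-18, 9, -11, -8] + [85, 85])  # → [-18, 9, -11, -8, 85, 85]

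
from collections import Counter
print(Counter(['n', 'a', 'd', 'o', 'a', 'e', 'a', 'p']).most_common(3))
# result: [('a', 3), ('n', 1), ('d', 1)]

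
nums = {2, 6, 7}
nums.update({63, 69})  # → {2, 6, 7, 63, 69}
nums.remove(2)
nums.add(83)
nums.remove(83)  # {6, 7, 63, 69}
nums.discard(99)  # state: {6, 7, 63, 69}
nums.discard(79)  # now {6, 7, 63, 69}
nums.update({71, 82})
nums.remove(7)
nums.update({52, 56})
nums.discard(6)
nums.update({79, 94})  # {52, 56, 63, 69, 71, 79, 82, 94}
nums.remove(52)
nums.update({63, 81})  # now {56, 63, 69, 71, 79, 81, 82, 94}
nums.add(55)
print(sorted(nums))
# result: [55, 56, 63, 69, 71, 79, 81, 82, 94]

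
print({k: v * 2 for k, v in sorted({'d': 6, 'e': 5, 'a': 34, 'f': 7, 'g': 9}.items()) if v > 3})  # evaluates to {'a': 68, 'd': 12, 'e': 10, 'f': 14, 'g': 18}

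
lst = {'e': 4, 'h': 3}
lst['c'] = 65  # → {'e': 4, 'h': 3, 'c': 65}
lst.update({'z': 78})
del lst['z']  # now {'e': 4, 'h': 3, 'c': 65}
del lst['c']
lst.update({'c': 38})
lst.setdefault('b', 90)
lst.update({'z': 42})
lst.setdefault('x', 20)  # 20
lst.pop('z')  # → 42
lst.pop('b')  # 90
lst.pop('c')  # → 38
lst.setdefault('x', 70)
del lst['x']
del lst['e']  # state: {'h': 3}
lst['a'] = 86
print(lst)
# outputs {'h': 3, 'a': 86}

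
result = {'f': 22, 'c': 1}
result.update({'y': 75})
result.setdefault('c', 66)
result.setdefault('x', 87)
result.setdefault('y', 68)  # 75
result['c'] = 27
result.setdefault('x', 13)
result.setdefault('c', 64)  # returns 27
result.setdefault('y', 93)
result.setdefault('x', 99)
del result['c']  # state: {'f': 22, 'y': 75, 'x': 87}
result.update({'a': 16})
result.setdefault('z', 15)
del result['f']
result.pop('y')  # 75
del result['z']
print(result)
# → {'x': 87, 'a': 16}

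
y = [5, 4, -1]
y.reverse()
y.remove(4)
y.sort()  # [-1, 5]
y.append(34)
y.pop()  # 34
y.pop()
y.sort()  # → [-1]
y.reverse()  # [-1]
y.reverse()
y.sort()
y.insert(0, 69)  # [69, -1]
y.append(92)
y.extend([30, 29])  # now [69, -1, 92, 30, 29]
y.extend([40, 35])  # [69, -1, 92, 30, 29, 40, 35]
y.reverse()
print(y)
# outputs [35, 40, 29, 30, 92, -1, 69]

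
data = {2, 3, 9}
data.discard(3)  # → {2, 9}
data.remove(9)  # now {2}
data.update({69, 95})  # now {2, 69, 95}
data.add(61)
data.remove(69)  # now {2, 61, 95}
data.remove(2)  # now {61, 95}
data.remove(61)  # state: {95}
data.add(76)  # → {76, 95}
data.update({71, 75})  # {71, 75, 76, 95}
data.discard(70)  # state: {71, 75, 76, 95}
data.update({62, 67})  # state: {62, 67, 71, 75, 76, 95}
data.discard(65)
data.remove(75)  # {62, 67, 71, 76, 95}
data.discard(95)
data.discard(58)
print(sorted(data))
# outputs [62, 67, 71, 76]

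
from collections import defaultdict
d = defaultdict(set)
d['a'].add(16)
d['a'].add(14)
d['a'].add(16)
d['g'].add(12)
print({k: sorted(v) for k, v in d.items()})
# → {'a': [14, 16], 'g': [12]}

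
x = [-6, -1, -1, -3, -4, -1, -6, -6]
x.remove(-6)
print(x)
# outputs [-1, -1, -3, -4, -1, -6, -6]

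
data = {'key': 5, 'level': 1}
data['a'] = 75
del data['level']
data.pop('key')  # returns 5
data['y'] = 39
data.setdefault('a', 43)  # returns 75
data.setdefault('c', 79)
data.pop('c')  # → 79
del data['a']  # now {'y': 39}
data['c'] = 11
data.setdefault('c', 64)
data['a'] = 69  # {'y': 39, 'c': 11, 'a': 69}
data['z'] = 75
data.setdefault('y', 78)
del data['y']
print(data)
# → {'c': 11, 'a': 69, 'z': 75}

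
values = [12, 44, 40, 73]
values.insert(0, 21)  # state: [21, 12, 44, 40, 73]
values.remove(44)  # [21, 12, 40, 73]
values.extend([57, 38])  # [21, 12, 40, 73, 57, 38]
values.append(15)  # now [21, 12, 40, 73, 57, 38, 15]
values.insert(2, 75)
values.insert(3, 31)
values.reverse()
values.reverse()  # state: [21, 12, 75, 31, 40, 73, 57, 38, 15]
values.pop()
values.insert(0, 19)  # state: [19, 21, 12, 75, 31, 40, 73, 57, 38]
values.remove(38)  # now [19, 21, 12, 75, 31, 40, 73, 57]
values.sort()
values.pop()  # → 75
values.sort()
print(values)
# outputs [12, 19, 21, 31, 40, 57, 73]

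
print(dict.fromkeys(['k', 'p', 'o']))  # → {'k': None, 'p': None, 'o': None}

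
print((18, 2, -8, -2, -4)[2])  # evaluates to -8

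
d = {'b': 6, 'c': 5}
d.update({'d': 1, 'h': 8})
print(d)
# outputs {'b': 6, 'c': 5, 'd': 1, 'h': 8}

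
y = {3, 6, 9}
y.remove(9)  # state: {3, 6}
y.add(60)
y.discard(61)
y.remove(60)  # {3, 6}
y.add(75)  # {3, 6, 75}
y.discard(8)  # {3, 6, 75}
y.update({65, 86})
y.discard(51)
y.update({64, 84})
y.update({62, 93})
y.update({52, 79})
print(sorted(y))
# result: [3, 6, 52, 62, 64, 65, 75, 79, 84, 86, 93]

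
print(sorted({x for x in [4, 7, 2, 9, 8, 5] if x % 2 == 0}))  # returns [2, 4, 8]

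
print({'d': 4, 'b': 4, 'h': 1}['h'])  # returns 1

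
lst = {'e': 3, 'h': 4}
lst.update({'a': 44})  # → {'e': 3, 'h': 4, 'a': 44}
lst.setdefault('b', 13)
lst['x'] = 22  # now {'e': 3, 'h': 4, 'a': 44, 'b': 13, 'x': 22}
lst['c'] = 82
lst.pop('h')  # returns 4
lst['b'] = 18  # {'e': 3, 'a': 44, 'b': 18, 'x': 22, 'c': 82}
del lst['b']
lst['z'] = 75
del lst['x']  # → {'e': 3, 'a': 44, 'c': 82, 'z': 75}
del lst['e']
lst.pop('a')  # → 44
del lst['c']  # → {'z': 75}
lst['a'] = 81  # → {'z': 75, 'a': 81}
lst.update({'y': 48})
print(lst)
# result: {'z': 75, 'a': 81, 'y': 48}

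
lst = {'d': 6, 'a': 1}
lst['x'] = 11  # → {'d': 6, 'a': 1, 'x': 11}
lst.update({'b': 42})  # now {'d': 6, 'a': 1, 'x': 11, 'b': 42}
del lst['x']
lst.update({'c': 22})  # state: {'d': 6, 'a': 1, 'b': 42, 'c': 22}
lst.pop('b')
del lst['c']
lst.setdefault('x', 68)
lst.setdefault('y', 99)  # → 99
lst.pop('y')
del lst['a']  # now {'d': 6, 'x': 68}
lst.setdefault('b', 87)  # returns 87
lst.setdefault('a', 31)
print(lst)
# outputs {'d': 6, 'x': 68, 'b': 87, 'a': 31}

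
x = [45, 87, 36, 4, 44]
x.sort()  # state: [4, 36, 44, 45, 87]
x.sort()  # [4, 36, 44, 45, 87]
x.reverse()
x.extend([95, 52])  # [87, 45, 44, 36, 4, 95, 52]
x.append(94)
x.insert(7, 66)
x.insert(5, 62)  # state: [87, 45, 44, 36, 4, 62, 95, 52, 66, 94]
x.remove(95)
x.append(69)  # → [87, 45, 44, 36, 4, 62, 52, 66, 94, 69]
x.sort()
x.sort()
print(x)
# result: [4, 36, 44, 45, 52, 62, 66, 69, 87, 94]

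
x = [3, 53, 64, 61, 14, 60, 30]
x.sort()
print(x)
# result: [3, 14, 30, 53, 60, 61, 64]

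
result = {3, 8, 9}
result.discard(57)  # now {3, 8, 9}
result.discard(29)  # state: {3, 8, 9}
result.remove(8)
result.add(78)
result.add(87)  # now {3, 9, 78, 87}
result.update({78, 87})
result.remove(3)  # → {9, 78, 87}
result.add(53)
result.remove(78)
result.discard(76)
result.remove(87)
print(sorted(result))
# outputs [9, 53]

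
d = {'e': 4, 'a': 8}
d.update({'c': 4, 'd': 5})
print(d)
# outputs {'e': 4, 'a': 8, 'c': 4, 'd': 5}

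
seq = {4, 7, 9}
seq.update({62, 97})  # {4, 7, 9, 62, 97}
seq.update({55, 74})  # {4, 7, 9, 55, 62, 74, 97}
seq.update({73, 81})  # {4, 7, 9, 55, 62, 73, 74, 81, 97}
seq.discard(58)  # {4, 7, 9, 55, 62, 73, 74, 81, 97}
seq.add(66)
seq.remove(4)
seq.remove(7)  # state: {9, 55, 62, 66, 73, 74, 81, 97}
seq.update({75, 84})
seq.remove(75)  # {9, 55, 62, 66, 73, 74, 81, 84, 97}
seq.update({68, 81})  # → {9, 55, 62, 66, 68, 73, 74, 81, 84, 97}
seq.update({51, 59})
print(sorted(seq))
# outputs [9, 51, 55, 59, 62, 66, 68, 73, 74, 81, 84, 97]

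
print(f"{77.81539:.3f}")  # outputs 77.815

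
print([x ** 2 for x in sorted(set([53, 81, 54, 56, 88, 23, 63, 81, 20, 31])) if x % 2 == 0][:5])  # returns [400, 2916, 3136, 7744]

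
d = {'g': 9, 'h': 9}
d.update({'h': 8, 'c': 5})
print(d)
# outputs {'g': 9, 'h': 8, 'c': 5}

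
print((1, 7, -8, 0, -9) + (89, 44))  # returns (1, 7, -8, 0, -9, 89, 44)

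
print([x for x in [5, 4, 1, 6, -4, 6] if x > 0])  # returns [5, 4, 1, 6, 6]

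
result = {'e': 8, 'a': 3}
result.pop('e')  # 8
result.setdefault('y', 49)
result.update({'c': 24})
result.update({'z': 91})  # {'a': 3, 'y': 49, 'c': 24, 'z': 91}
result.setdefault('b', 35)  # 35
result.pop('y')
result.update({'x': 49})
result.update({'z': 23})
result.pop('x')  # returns 49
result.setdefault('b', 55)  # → 35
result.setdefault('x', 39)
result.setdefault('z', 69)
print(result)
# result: {'a': 3, 'c': 24, 'z': 23, 'b': 35, 'x': 39}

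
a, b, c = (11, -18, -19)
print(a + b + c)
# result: -26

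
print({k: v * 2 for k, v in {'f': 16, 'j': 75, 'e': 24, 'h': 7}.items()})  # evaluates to {'f': 32, 'j': 150, 'e': 48, 'h': 14}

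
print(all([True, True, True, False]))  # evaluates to False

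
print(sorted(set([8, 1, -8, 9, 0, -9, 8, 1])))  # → [-9, -8, 0, 1, 8, 9]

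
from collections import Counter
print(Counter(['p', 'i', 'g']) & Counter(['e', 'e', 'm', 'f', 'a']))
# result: Counter()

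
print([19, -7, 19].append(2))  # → None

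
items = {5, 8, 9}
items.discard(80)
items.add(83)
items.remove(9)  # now {5, 8, 83}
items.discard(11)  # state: {5, 8, 83}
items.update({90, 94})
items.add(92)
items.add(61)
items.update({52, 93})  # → {5, 8, 52, 61, 83, 90, 92, 93, 94}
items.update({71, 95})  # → {5, 8, 52, 61, 71, 83, 90, 92, 93, 94, 95}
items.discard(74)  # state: {5, 8, 52, 61, 71, 83, 90, 92, 93, 94, 95}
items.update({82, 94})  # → {5, 8, 52, 61, 71, 82, 83, 90, 92, 93, 94, 95}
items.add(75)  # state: {5, 8, 52, 61, 71, 75, 82, 83, 90, 92, 93, 94, 95}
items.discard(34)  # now {5, 8, 52, 61, 71, 75, 82, 83, 90, 92, 93, 94, 95}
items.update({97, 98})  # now {5, 8, 52, 61, 71, 75, 82, 83, 90, 92, 93, 94, 95, 97, 98}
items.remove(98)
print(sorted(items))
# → [5, 8, 52, 61, 71, 75, 82, 83, 90, 92, 93, 94, 95, 97]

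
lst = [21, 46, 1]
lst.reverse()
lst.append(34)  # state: [1, 46, 21, 34]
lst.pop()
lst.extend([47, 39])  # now [1, 46, 21, 47, 39]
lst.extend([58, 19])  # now [1, 46, 21, 47, 39, 58, 19]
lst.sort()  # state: [1, 19, 21, 39, 46, 47, 58]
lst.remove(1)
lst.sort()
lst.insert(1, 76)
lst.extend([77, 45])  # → [19, 76, 21, 39, 46, 47, 58, 77, 45]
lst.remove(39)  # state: [19, 76, 21, 46, 47, 58, 77, 45]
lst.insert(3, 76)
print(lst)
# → [19, 76, 21, 76, 46, 47, 58, 77, 45]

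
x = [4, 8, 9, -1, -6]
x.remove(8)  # [4, 9, -1, -6]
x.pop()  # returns -6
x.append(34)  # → [4, 9, -1, 34]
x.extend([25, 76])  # [4, 9, -1, 34, 25, 76]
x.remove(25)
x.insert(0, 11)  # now [11, 4, 9, -1, 34, 76]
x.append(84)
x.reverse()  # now [84, 76, 34, -1, 9, 4, 11]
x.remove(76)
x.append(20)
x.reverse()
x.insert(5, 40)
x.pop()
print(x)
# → [20, 11, 4, 9, -1, 40, 34]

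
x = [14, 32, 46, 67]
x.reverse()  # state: [67, 46, 32, 14]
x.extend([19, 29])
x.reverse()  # [29, 19, 14, 32, 46, 67]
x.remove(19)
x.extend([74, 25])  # [29, 14, 32, 46, 67, 74, 25]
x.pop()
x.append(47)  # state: [29, 14, 32, 46, 67, 74, 47]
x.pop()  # 47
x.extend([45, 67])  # [29, 14, 32, 46, 67, 74, 45, 67]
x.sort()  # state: [14, 29, 32, 45, 46, 67, 67, 74]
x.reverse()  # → [74, 67, 67, 46, 45, 32, 29, 14]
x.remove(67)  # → [74, 67, 46, 45, 32, 29, 14]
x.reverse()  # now [14, 29, 32, 45, 46, 67, 74]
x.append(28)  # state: [14, 29, 32, 45, 46, 67, 74, 28]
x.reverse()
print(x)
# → [28, 74, 67, 46, 45, 32, 29, 14]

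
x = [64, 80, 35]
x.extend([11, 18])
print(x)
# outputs [64, 80, 35, 11, 18]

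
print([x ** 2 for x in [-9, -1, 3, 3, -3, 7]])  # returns [81, 1, 9, 9, 9, 49]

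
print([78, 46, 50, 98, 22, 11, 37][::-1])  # [37, 11, 22, 98, 50, 46, 78]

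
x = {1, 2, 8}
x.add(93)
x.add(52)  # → {1, 2, 8, 52, 93}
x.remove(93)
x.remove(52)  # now {1, 2, 8}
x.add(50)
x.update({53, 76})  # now {1, 2, 8, 50, 53, 76}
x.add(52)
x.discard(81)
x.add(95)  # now {1, 2, 8, 50, 52, 53, 76, 95}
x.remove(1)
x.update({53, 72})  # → {2, 8, 50, 52, 53, 72, 76, 95}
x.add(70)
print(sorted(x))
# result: [2, 8, 50, 52, 53, 70, 72, 76, 95]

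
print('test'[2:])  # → st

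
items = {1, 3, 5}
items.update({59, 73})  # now {1, 3, 5, 59, 73}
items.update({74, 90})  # {1, 3, 5, 59, 73, 74, 90}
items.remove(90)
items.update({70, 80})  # {1, 3, 5, 59, 70, 73, 74, 80}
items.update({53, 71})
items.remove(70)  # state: {1, 3, 5, 53, 59, 71, 73, 74, 80}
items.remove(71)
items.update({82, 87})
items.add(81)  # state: {1, 3, 5, 53, 59, 73, 74, 80, 81, 82, 87}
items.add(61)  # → {1, 3, 5, 53, 59, 61, 73, 74, 80, 81, 82, 87}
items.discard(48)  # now {1, 3, 5, 53, 59, 61, 73, 74, 80, 81, 82, 87}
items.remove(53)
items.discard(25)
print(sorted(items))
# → [1, 3, 5, 59, 61, 73, 74, 80, 81, 82, 87]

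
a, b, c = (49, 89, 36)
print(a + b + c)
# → 174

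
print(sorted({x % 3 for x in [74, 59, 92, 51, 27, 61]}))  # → [0, 1, 2]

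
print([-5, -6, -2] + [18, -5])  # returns [-5, -6, -2, 18, -5]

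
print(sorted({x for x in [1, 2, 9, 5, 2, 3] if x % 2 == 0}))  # [2]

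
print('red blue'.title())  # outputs Red Blue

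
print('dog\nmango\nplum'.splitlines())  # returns ['dog', 'mango', 'plum']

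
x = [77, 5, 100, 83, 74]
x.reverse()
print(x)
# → [74, 83, 100, 5, 77]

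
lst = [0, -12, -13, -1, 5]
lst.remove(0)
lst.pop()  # 5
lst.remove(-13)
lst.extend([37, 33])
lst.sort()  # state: [-12, -1, 33, 37]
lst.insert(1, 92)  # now [-12, 92, -1, 33, 37]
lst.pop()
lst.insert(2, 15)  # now [-12, 92, 15, -1, 33]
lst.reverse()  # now [33, -1, 15, 92, -12]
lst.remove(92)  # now [33, -1, 15, -12]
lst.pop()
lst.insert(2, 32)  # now [33, -1, 32, 15]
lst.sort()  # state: [-1, 15, 32, 33]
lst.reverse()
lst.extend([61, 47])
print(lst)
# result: [33, 32, 15, -1, 61, 47]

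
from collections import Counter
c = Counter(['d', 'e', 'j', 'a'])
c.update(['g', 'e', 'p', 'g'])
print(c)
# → Counter({'e': 2, 'g': 2, 'd': 1, 'j': 1, 'a': 1, 'p': 1})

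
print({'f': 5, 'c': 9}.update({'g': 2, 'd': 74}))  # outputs None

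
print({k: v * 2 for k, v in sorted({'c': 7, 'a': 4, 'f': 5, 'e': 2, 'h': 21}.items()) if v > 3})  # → {'a': 8, 'c': 14, 'f': 10, 'h': 42}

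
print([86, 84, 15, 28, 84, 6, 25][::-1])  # [25, 6, 84, 28, 15, 84, 86]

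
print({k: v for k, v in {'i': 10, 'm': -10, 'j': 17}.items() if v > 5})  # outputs {'i': 10, 'j': 17}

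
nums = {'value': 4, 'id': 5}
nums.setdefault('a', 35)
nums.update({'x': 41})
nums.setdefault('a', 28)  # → 35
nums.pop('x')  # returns 41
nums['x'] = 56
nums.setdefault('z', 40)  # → 40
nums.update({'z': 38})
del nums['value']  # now {'id': 5, 'a': 35, 'x': 56, 'z': 38}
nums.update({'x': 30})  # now {'id': 5, 'a': 35, 'x': 30, 'z': 38}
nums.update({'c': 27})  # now {'id': 5, 'a': 35, 'x': 30, 'z': 38, 'c': 27}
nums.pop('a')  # 35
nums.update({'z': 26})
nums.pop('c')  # 27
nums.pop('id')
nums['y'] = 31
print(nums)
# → {'x': 30, 'z': 26, 'y': 31}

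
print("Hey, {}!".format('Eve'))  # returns Hey, Eve!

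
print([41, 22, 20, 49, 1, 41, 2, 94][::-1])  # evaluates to [94, 2, 41, 1, 49, 20, 22, 41]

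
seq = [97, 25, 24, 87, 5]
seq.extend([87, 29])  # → [97, 25, 24, 87, 5, 87, 29]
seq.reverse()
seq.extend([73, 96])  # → [29, 87, 5, 87, 24, 25, 97, 73, 96]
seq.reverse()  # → [96, 73, 97, 25, 24, 87, 5, 87, 29]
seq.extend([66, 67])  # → [96, 73, 97, 25, 24, 87, 5, 87, 29, 66, 67]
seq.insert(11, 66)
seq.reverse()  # [66, 67, 66, 29, 87, 5, 87, 24, 25, 97, 73, 96]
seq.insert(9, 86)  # [66, 67, 66, 29, 87, 5, 87, 24, 25, 86, 97, 73, 96]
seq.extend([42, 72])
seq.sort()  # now [5, 24, 25, 29, 42, 66, 66, 67, 72, 73, 86, 87, 87, 96, 97]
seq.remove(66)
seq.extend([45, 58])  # [5, 24, 25, 29, 42, 66, 67, 72, 73, 86, 87, 87, 96, 97, 45, 58]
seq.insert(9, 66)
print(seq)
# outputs [5, 24, 25, 29, 42, 66, 67, 72, 73, 66, 86, 87, 87, 96, 97, 45, 58]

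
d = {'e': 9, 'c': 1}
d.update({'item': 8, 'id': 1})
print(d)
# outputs {'e': 9, 'c': 1, 'item': 8, 'id': 1}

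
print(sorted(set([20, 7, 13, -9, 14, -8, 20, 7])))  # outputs [-9, -8, 7, 13, 14, 20]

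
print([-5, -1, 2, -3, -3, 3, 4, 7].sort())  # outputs None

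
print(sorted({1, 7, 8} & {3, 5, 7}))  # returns [7]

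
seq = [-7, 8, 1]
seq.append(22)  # [-7, 8, 1, 22]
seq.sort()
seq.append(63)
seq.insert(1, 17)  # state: [-7, 17, 1, 8, 22, 63]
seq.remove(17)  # [-7, 1, 8, 22, 63]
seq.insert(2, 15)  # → [-7, 1, 15, 8, 22, 63]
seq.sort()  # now [-7, 1, 8, 15, 22, 63]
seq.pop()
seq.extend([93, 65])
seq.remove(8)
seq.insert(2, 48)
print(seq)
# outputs [-7, 1, 48, 15, 22, 93, 65]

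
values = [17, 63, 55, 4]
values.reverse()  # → [4, 55, 63, 17]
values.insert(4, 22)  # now [4, 55, 63, 17, 22]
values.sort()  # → [4, 17, 22, 55, 63]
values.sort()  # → [4, 17, 22, 55, 63]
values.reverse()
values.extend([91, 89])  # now [63, 55, 22, 17, 4, 91, 89]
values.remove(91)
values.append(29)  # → [63, 55, 22, 17, 4, 89, 29]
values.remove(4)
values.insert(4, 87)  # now [63, 55, 22, 17, 87, 89, 29]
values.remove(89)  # [63, 55, 22, 17, 87, 29]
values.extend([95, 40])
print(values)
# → [63, 55, 22, 17, 87, 29, 95, 40]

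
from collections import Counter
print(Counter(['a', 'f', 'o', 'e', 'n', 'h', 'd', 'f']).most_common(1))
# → [('f', 2)]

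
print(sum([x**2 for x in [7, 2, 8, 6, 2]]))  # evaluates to 157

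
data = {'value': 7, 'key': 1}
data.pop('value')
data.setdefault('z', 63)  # 63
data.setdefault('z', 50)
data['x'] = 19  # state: {'key': 1, 'z': 63, 'x': 19}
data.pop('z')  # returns 63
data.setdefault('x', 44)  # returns 19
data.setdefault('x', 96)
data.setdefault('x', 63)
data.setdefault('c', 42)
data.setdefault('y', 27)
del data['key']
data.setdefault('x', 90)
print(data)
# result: {'x': 19, 'c': 42, 'y': 27}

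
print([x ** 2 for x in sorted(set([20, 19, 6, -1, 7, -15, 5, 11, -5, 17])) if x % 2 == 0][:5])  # [36, 400]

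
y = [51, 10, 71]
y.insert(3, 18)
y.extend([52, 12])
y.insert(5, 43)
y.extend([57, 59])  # [51, 10, 71, 18, 52, 43, 12, 57, 59]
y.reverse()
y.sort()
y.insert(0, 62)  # [62, 10, 12, 18, 43, 51, 52, 57, 59, 71]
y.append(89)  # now [62, 10, 12, 18, 43, 51, 52, 57, 59, 71, 89]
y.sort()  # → [10, 12, 18, 43, 51, 52, 57, 59, 62, 71, 89]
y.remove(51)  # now [10, 12, 18, 43, 52, 57, 59, 62, 71, 89]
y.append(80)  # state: [10, 12, 18, 43, 52, 57, 59, 62, 71, 89, 80]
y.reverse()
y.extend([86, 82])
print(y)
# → [80, 89, 71, 62, 59, 57, 52, 43, 18, 12, 10, 86, 82]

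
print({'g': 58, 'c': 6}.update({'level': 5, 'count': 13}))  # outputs None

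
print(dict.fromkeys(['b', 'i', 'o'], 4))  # {'b': 4, 'i': 4, 'o': 4}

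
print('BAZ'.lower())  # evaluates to baz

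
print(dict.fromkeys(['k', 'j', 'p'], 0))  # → {'k': 0, 'j': 0, 'p': 0}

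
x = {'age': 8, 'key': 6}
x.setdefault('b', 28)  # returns 28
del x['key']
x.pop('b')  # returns 28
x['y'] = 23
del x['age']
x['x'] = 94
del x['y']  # {'x': 94}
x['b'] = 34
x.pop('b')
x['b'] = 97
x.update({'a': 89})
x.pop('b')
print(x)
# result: {'x': 94, 'a': 89}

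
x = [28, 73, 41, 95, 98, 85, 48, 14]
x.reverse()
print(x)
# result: [14, 48, 85, 98, 95, 41, 73, 28]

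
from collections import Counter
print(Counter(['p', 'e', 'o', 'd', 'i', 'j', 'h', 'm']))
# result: Counter({'p': 1, 'e': 1, 'o': 1, 'd': 1, 'i': 1, 'j': 1, 'h': 1, 'm': 1})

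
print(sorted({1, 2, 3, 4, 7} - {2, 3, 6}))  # [1, 4, 7]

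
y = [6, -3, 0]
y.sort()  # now [-3, 0, 6]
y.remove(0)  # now [-3, 6]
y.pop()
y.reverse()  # [-3]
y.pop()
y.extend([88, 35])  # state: [88, 35]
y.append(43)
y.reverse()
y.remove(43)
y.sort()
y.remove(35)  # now [88]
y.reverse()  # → [88]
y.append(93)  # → [88, 93]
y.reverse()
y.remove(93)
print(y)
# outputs [88]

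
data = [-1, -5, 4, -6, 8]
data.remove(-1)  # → [-5, 4, -6, 8]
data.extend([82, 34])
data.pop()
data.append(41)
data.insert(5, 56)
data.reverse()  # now [41, 56, 82, 8, -6, 4, -5]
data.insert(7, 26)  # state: [41, 56, 82, 8, -6, 4, -5, 26]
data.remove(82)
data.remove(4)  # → [41, 56, 8, -6, -5, 26]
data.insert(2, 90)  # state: [41, 56, 90, 8, -6, -5, 26]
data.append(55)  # [41, 56, 90, 8, -6, -5, 26, 55]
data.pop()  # 55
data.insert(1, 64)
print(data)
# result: [41, 64, 56, 90, 8, -6, -5, 26]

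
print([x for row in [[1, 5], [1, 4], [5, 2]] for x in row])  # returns [1, 5, 1, 4, 5, 2]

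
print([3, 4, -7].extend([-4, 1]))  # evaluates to None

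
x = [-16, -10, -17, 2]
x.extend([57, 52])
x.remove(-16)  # [-10, -17, 2, 57, 52]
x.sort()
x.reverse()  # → [57, 52, 2, -10, -17]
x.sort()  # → [-17, -10, 2, 52, 57]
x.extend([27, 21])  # [-17, -10, 2, 52, 57, 27, 21]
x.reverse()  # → [21, 27, 57, 52, 2, -10, -17]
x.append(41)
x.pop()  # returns 41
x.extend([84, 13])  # [21, 27, 57, 52, 2, -10, -17, 84, 13]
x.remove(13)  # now [21, 27, 57, 52, 2, -10, -17, 84]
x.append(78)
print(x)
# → [21, 27, 57, 52, 2, -10, -17, 84, 78]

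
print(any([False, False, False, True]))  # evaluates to True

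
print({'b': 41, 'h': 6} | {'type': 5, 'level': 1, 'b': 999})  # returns {'b': 999, 'h': 6, 'type': 5, 'level': 1}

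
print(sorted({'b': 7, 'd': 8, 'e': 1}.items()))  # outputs [('b', 7), ('d', 8), ('e', 1)]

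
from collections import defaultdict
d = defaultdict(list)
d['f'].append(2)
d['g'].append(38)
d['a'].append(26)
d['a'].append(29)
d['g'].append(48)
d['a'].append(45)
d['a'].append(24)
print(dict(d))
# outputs {'f': [2], 'g': [38, 48], 'a': [26, 29, 45, 24]}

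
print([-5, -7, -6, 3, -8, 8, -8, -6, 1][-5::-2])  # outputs [-8, -6, -5]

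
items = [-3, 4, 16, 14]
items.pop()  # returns 14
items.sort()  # [-3, 4, 16]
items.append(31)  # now [-3, 4, 16, 31]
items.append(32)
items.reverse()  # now [32, 31, 16, 4, -3]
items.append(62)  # [32, 31, 16, 4, -3, 62]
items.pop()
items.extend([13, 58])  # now [32, 31, 16, 4, -3, 13, 58]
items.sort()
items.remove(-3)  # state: [4, 13, 16, 31, 32, 58]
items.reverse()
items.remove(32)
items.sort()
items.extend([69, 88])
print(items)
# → [4, 13, 16, 31, 58, 69, 88]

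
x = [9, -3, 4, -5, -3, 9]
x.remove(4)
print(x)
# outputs [9, -3, -5, -3, 9]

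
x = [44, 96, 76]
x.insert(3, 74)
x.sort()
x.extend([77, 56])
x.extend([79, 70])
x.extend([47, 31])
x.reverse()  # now [31, 47, 70, 79, 56, 77, 96, 76, 74, 44]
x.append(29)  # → [31, 47, 70, 79, 56, 77, 96, 76, 74, 44, 29]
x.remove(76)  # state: [31, 47, 70, 79, 56, 77, 96, 74, 44, 29]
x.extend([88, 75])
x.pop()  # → 75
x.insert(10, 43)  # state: [31, 47, 70, 79, 56, 77, 96, 74, 44, 29, 43, 88]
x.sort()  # [29, 31, 43, 44, 47, 56, 70, 74, 77, 79, 88, 96]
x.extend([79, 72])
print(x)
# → [29, 31, 43, 44, 47, 56, 70, 74, 77, 79, 88, 96, 79, 72]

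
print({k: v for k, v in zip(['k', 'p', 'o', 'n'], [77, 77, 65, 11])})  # {'k': 77, 'p': 77, 'o': 65, 'n': 11}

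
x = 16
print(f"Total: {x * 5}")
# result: Total: 80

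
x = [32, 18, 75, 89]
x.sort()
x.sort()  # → [18, 32, 75, 89]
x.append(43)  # [18, 32, 75, 89, 43]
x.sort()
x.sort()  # [18, 32, 43, 75, 89]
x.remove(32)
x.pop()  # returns 89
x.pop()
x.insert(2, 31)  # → [18, 43, 31]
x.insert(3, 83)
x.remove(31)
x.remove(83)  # [18, 43]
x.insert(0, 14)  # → [14, 18, 43]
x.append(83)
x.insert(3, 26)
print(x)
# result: [14, 18, 43, 26, 83]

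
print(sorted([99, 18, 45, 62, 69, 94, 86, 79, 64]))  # [18, 45, 62, 64, 69, 79, 86, 94, 99]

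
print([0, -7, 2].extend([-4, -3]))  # None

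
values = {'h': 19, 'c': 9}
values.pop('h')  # 19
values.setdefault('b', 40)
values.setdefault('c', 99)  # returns 9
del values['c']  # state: {'b': 40}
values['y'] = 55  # {'b': 40, 'y': 55}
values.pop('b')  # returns 40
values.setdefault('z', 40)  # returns 40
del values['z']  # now {'y': 55}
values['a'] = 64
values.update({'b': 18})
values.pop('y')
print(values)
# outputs {'a': 64, 'b': 18}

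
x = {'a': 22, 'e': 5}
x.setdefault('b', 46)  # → 46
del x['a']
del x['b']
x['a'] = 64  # {'e': 5, 'a': 64}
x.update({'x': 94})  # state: {'e': 5, 'a': 64, 'x': 94}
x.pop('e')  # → 5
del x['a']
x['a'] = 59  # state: {'x': 94, 'a': 59}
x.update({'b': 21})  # {'x': 94, 'a': 59, 'b': 21}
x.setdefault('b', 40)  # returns 21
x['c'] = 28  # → {'x': 94, 'a': 59, 'b': 21, 'c': 28}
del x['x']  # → {'a': 59, 'b': 21, 'c': 28}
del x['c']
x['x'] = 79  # {'a': 59, 'b': 21, 'x': 79}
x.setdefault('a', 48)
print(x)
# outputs {'a': 59, 'b': 21, 'x': 79}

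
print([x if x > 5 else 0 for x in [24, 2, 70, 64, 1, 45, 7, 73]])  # [24, 0, 70, 64, 0, 45, 7, 73]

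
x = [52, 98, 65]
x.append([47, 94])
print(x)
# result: [52, 98, 65, [47, 94]]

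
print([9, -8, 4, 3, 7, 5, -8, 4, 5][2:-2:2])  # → [4, 7, -8]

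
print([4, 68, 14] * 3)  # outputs [4, 68, 14, 4, 68, 14, 4, 68, 14]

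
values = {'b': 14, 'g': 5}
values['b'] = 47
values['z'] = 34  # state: {'b': 47, 'g': 5, 'z': 34}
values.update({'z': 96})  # {'b': 47, 'g': 5, 'z': 96}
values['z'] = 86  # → {'b': 47, 'g': 5, 'z': 86}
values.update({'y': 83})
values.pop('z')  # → 86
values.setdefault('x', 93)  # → 93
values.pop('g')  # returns 5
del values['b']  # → {'y': 83, 'x': 93}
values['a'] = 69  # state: {'y': 83, 'x': 93, 'a': 69}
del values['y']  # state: {'x': 93, 'a': 69}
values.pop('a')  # 69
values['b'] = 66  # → {'x': 93, 'b': 66}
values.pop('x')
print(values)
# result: {'b': 66}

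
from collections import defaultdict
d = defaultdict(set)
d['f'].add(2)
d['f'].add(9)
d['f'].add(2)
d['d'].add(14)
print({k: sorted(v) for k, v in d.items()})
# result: {'f': [2, 9], 'd': [14]}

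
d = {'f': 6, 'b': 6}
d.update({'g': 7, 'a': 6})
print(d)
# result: {'f': 6, 'b': 6, 'g': 7, 'a': 6}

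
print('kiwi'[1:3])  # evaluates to iw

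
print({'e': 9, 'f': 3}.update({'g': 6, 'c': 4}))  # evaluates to None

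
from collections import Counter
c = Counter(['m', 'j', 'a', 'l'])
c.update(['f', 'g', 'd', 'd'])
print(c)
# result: Counter({'d': 2, 'm': 1, 'j': 1, 'a': 1, 'l': 1, 'f': 1, 'g': 1})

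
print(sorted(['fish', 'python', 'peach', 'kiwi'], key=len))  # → ['fish', 'kiwi', 'peach', 'python']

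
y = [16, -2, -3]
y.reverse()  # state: [-3, -2, 16]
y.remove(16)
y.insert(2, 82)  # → [-3, -2, 82]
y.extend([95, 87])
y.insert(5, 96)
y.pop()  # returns 96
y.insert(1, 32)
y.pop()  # 87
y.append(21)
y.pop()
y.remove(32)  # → [-3, -2, 82, 95]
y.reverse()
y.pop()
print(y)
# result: [95, 82, -2]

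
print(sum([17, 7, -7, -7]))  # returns 10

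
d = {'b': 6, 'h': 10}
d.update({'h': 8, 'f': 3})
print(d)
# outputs {'b': 6, 'h': 8, 'f': 3}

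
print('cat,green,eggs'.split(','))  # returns ['cat', 'green', 'eggs']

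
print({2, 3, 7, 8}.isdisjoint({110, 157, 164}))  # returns True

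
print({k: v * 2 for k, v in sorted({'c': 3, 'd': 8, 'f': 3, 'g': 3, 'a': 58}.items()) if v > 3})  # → {'a': 116, 'd': 16}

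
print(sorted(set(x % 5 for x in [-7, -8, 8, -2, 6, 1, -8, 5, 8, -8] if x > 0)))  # [0, 1, 3]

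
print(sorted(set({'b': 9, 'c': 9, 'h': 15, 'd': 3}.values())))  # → [3, 9, 15]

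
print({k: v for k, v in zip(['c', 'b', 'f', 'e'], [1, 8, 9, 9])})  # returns {'c': 1, 'b': 8, 'f': 9, 'e': 9}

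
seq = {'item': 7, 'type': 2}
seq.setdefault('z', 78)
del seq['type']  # {'item': 7, 'z': 78}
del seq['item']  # {'z': 78}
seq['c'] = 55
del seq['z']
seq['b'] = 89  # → {'c': 55, 'b': 89}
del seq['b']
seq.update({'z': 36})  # {'c': 55, 'z': 36}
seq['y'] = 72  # {'c': 55, 'z': 36, 'y': 72}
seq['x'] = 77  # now {'c': 55, 'z': 36, 'y': 72, 'x': 77}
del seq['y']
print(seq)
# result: {'c': 55, 'z': 36, 'x': 77}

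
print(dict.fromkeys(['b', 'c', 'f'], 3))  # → {'b': 3, 'c': 3, 'f': 3}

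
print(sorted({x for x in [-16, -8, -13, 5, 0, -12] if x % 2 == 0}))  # [-16, -12, -8, 0]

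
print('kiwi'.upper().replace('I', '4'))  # K4W4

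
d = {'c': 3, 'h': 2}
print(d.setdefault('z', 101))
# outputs 101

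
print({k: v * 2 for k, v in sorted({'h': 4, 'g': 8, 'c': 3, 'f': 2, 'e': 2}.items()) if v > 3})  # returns {'g': 16, 'h': 8}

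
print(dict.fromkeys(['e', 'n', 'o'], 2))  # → {'e': 2, 'n': 2, 'o': 2}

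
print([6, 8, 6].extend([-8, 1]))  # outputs None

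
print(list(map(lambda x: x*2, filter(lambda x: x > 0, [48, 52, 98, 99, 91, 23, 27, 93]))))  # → [96, 104, 196, 198, 182, 46, 54, 186]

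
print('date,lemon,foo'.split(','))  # ['date', 'lemon', 'foo']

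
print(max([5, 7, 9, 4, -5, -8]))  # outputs 9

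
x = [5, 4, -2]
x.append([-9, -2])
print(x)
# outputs [5, 4, -2, [-9, -2]]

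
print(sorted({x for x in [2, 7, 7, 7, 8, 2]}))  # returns [2, 7, 8]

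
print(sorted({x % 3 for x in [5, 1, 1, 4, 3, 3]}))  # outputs [0, 1, 2]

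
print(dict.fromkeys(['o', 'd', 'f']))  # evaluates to {'o': None, 'd': None, 'f': None}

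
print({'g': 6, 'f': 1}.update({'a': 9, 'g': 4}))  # None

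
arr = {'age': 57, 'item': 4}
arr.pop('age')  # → 57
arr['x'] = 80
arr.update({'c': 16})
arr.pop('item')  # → 4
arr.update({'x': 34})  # {'x': 34, 'c': 16}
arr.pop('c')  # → 16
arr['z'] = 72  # {'x': 34, 'z': 72}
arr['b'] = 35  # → {'x': 34, 'z': 72, 'b': 35}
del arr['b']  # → {'x': 34, 'z': 72}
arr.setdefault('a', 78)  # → 78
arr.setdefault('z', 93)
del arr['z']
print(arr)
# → {'x': 34, 'a': 78}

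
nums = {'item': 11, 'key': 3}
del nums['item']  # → {'key': 3}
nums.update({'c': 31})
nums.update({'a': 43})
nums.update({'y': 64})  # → {'key': 3, 'c': 31, 'a': 43, 'y': 64}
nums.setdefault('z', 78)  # 78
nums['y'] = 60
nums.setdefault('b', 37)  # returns 37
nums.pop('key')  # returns 3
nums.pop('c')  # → 31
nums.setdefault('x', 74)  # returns 74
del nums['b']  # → {'a': 43, 'y': 60, 'z': 78, 'x': 74}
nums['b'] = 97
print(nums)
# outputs {'a': 43, 'y': 60, 'z': 78, 'x': 74, 'b': 97}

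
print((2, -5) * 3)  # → (2, -5, 2, -5, 2, -5)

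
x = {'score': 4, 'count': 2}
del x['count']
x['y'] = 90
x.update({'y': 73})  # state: {'score': 4, 'y': 73}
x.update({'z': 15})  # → {'score': 4, 'y': 73, 'z': 15}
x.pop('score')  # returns 4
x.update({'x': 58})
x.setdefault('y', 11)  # 73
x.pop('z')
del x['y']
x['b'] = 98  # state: {'x': 58, 'b': 98}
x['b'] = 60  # {'x': 58, 'b': 60}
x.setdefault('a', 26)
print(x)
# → {'x': 58, 'b': 60, 'a': 26}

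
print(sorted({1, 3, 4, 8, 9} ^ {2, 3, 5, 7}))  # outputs [1, 2, 4, 5, 7, 8, 9]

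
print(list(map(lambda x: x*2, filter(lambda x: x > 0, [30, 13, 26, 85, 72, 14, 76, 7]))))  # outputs [60, 26, 52, 170, 144, 28, 152, 14]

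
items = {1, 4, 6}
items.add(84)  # {1, 4, 6, 84}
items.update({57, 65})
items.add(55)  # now {1, 4, 6, 55, 57, 65, 84}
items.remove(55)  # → {1, 4, 6, 57, 65, 84}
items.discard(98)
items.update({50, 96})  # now {1, 4, 6, 50, 57, 65, 84, 96}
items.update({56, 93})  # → {1, 4, 6, 50, 56, 57, 65, 84, 93, 96}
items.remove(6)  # {1, 4, 50, 56, 57, 65, 84, 93, 96}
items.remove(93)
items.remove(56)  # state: {1, 4, 50, 57, 65, 84, 96}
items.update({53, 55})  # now {1, 4, 50, 53, 55, 57, 65, 84, 96}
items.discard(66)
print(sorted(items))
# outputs [1, 4, 50, 53, 55, 57, 65, 84, 96]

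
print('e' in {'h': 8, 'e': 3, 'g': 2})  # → True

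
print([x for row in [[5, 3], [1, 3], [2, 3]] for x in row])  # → [5, 3, 1, 3, 2, 3]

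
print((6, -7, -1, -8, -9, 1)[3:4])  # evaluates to (-8,)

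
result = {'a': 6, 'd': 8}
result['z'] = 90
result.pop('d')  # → 8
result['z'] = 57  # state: {'a': 6, 'z': 57}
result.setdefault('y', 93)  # 93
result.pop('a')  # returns 6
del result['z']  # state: {'y': 93}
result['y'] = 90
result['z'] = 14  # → {'y': 90, 'z': 14}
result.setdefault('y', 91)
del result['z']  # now {'y': 90}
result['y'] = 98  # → {'y': 98}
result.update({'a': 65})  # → {'y': 98, 'a': 65}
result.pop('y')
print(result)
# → {'a': 65}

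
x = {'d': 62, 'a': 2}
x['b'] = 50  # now {'d': 62, 'a': 2, 'b': 50}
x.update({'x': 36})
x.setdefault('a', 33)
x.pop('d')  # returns 62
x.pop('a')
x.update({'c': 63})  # {'b': 50, 'x': 36, 'c': 63}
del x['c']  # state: {'b': 50, 'x': 36}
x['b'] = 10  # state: {'b': 10, 'x': 36}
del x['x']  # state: {'b': 10}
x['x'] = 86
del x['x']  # {'b': 10}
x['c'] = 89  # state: {'b': 10, 'c': 89}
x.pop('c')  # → 89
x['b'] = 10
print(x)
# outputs {'b': 10}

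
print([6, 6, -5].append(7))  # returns None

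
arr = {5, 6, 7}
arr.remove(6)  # {5, 7}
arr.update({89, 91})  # {5, 7, 89, 91}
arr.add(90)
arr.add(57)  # {5, 7, 57, 89, 90, 91}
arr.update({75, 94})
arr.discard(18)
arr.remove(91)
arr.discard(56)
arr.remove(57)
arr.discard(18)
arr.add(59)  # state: {5, 7, 59, 75, 89, 90, 94}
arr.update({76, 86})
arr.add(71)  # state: {5, 7, 59, 71, 75, 76, 86, 89, 90, 94}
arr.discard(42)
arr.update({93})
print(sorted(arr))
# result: [5, 7, 59, 71, 75, 76, 86, 89, 90, 93, 94]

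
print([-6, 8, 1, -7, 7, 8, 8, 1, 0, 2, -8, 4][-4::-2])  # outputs [0, 8, 7, 1, -6]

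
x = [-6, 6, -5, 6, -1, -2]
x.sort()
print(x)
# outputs [-6, -5, -2, -1, 6, 6]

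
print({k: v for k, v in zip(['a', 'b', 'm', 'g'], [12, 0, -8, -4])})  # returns {'a': 12, 'b': 0, 'm': -8, 'g': -4}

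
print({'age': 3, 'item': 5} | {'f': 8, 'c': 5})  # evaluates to {'age': 3, 'item': 5, 'f': 8, 'c': 5}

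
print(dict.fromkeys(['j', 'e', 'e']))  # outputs {'j': None, 'e': None}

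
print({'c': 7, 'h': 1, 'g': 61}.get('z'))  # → None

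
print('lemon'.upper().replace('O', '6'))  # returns LEM6N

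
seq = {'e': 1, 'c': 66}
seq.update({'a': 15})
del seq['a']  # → {'e': 1, 'c': 66}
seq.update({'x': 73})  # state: {'e': 1, 'c': 66, 'x': 73}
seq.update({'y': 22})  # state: {'e': 1, 'c': 66, 'x': 73, 'y': 22}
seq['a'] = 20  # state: {'e': 1, 'c': 66, 'x': 73, 'y': 22, 'a': 20}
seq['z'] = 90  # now {'e': 1, 'c': 66, 'x': 73, 'y': 22, 'a': 20, 'z': 90}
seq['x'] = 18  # {'e': 1, 'c': 66, 'x': 18, 'y': 22, 'a': 20, 'z': 90}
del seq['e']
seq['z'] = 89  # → {'c': 66, 'x': 18, 'y': 22, 'a': 20, 'z': 89}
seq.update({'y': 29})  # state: {'c': 66, 'x': 18, 'y': 29, 'a': 20, 'z': 89}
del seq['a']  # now {'c': 66, 'x': 18, 'y': 29, 'z': 89}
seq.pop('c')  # 66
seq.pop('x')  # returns 18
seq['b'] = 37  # {'y': 29, 'z': 89, 'b': 37}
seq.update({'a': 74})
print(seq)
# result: {'y': 29, 'z': 89, 'b': 37, 'a': 74}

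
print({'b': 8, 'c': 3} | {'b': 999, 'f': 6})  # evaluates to {'b': 999, 'c': 3, 'f': 6}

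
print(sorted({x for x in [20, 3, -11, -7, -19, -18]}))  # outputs [-19, -18, -11, -7, 3, 20]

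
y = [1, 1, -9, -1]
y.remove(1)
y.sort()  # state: [-9, -1, 1]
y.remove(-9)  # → [-1, 1]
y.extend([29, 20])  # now [-1, 1, 29, 20]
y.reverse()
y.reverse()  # [-1, 1, 29, 20]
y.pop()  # 20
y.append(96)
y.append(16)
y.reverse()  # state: [16, 96, 29, 1, -1]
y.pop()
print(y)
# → [16, 96, 29, 1]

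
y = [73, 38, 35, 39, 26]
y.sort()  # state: [26, 35, 38, 39, 73]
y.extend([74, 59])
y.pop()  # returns 59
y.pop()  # 74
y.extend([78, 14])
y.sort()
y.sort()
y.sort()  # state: [14, 26, 35, 38, 39, 73, 78]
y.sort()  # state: [14, 26, 35, 38, 39, 73, 78]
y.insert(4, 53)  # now [14, 26, 35, 38, 53, 39, 73, 78]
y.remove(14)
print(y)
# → [26, 35, 38, 53, 39, 73, 78]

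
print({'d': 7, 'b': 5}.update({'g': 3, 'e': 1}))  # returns None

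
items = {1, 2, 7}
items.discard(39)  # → {1, 2, 7}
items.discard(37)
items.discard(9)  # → {1, 2, 7}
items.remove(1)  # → {2, 7}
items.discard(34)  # {2, 7}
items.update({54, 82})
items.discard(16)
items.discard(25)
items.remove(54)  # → {2, 7, 82}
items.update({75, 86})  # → {2, 7, 75, 82, 86}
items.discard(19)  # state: {2, 7, 75, 82, 86}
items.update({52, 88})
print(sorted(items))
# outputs [2, 7, 52, 75, 82, 86, 88]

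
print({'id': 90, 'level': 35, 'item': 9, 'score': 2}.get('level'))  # 35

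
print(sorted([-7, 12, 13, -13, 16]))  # [-13, -7, 12, 13, 16]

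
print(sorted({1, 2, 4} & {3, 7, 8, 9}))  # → []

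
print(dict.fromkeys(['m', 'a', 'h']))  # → {'m': None, 'a': None, 'h': None}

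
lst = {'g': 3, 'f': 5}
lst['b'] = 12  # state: {'g': 3, 'f': 5, 'b': 12}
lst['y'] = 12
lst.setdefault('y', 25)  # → 12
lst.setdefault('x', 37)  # 37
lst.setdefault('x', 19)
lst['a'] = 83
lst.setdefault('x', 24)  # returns 37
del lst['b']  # {'g': 3, 'f': 5, 'y': 12, 'x': 37, 'a': 83}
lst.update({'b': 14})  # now {'g': 3, 'f': 5, 'y': 12, 'x': 37, 'a': 83, 'b': 14}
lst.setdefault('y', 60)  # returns 12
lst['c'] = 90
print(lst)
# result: {'g': 3, 'f': 5, 'y': 12, 'x': 37, 'a': 83, 'b': 14, 'c': 90}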